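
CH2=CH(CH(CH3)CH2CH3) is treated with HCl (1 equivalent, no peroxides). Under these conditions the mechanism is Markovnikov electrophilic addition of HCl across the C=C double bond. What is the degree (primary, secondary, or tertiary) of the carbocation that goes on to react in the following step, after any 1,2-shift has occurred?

Step 1: Electrophilic addition begins with the π(C=C) electrons forming a bond to the proton of HCl. Following Markovnikov's rule, the resulting cation is secondary. The H–Cl bond breaks heterolytically, releasing Cl⁻.
Step 2: A hydride (H with its bonding pair) migrates from the adjacent sec-butyl carbon to the cationic centre — a 1,2-hydride shift — upgrading the secondary cation to a tertiary one.
The cation rearranges from secondary to tertiary via a 1,2-hydride shift from the adjacent sec-butyl carbon; the tertiary cation is what reacts next.

tertiary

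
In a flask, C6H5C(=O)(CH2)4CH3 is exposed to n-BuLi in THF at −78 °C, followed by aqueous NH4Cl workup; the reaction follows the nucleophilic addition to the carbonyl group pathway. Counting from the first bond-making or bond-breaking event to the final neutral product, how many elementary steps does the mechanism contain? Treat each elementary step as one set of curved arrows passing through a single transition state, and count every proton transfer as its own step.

2

Step 1: Nucleophilic addition: the carbanion-like carbon of n-BuLi adds to the carbonyl carbon, pushing the π(C=O) electron pair onto oxygen and giving a tetrahedral alkoxide.
Step 2: Protonation of the alkoxide by aqueous NH4Cl workup furnishes an alcohol.
Total: 2 elementary steps.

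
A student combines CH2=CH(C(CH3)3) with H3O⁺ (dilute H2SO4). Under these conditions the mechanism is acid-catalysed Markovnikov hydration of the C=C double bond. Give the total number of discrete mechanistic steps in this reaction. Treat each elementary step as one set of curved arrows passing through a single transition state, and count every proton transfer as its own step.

Step 1: Protonation of the alkene by H3O⁺: the π bond acts as the nucleophile and picks up H⁺, giving the more stable (Markovnikov) secondary carbocation. H2O is released.
Step 2: Carbocation rearrangement: a 1,2-methyl shift from the adjacent tert-butyl carbon converts the initially-formed secondary cation into the more stable tertiary cation.
Step 3: Nucleophilic capture of the cation by H2O produces the protonated alcohol (an oxonium ion).
Step 4: Deprotonation of the oxonium ion by a water molecule delivers the neutral alcohol and regenerates the acid catalyst.
Total: 4 elementary steps.

4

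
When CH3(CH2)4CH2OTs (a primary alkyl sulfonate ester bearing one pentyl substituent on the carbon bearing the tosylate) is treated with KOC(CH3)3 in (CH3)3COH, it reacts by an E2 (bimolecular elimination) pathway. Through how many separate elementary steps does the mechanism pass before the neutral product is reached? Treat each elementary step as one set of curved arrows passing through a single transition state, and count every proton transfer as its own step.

Step 1: The strong base (CH3)3CO⁻ removes a β-hydrogen; in the same concerted event the electrons of the breaking C–H bond form the new π(C=C) bond and the C–O σ-bond breaks, expelling TsO⁻. Anti-periplanar geometry; one transition state.
Total: 1 elementary step.

1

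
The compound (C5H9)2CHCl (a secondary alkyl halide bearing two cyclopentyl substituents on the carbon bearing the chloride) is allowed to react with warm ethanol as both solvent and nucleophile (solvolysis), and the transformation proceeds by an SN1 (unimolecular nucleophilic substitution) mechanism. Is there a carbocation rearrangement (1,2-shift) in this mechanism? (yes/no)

The first-formed carbocation is secondary.
The adjacent cyclopentyl carbon already bears 2 other carbon substituents and has a hydrogen to migrate; after a 1,2-hydride shift from that carbon the positive charge sits on a tertiary centre.
Tertiary is more stable than secondary, so the shift occurs.

yes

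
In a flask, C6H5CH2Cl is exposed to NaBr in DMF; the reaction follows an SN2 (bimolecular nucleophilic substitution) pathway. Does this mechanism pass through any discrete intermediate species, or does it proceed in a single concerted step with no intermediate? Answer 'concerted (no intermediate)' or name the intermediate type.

Br⁻ attacks the back face of the α-carbon while Cl⁻ departs with the C–Cl bonding pair — a single concerted displacement through a pentacoordinate transition state.
All bond changes occur in one transition state; no discrete intermediate is formed.

concerted (no intermediate)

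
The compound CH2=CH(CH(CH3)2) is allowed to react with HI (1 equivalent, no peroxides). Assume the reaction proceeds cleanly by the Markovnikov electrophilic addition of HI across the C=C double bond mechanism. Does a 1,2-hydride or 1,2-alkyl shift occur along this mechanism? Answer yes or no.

The first-formed carbocation is secondary.
The adjacent isopropyl carbon already bears 2 other carbon substituents and has a hydrogen to migrate; after a 1,2-hydride shift from that carbon the positive charge sits on a tertiary centre.
Tertiary is more stable than secondary, so the shift occurs.

yes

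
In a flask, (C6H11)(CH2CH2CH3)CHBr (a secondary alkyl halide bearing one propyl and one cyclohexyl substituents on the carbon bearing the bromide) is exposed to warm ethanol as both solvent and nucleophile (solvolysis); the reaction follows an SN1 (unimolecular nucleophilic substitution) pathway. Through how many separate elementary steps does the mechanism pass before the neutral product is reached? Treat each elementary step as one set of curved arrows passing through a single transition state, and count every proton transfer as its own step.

4

Step 1: Rate-determining heterolysis of the C–Br bond gives Br⁻ and a secondary carbocation.
Step 2: A hydride (H with its bonding pair) migrates from the adjacent cyclohexyl carbon to the cationic centre — a 1,2-hydride shift — upgrading the secondary cation to a tertiary one.
Step 3: CH3CH2OH donates an oxygen lone pair into the empty p orbital of the cation, giving a protonated ether (an oxonium ion).
Step 4: A second solvent molecule removes the proton on oxygen, giving the neutral ether product.
Total: 4 elementary steps.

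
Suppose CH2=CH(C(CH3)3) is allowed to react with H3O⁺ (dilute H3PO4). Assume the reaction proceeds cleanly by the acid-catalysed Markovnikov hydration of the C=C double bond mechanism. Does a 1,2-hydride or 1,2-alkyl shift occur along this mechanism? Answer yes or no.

The first-formed carbocation is secondary.
The adjacent tert-butyl carbon has no hydrogen but bears methyl groups; migration of one methyl with its bonding pair (a 1,2-methyl shift) places the charge on a tertiary centre.
Tertiary is more stable than secondary, so the shift occurs.

yes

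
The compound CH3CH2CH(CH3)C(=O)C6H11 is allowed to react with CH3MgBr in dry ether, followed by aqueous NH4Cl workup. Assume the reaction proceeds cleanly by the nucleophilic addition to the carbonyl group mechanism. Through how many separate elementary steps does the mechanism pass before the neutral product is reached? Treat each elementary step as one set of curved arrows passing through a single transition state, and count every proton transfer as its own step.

Step 1: Nucleophilic addition: the carbanion-like carbon of CH3MgBr adds to the carbonyl carbon, pushing the π(C=O) electron pair onto oxygen and giving a tetrahedral alkoxide.
Step 2: The alkoxide picks up a proton during aqueous NH4Cl workup to yield an alcohol.
Total: 2 elementary steps.

2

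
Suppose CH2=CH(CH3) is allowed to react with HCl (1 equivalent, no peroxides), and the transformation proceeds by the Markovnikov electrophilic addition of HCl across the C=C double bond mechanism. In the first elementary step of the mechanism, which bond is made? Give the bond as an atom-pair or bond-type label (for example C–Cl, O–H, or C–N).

C–H

Step 1: Electrophilic addition begins with the π(C=C) electrons forming a bond to the proton of HCl. Following Markovnikov's rule, the resulting cation is secondary. The H–Cl bond breaks heterolytically, releasing Cl⁻.
The bond formed in this step is the C–H bond.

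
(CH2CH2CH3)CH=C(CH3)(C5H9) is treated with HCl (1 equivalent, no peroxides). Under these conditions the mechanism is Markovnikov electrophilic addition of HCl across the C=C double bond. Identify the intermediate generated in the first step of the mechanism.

Step 1: Electrophilic addition begins with the π(C=C) electrons forming a bond to the proton of HCl. Following Markovnikov's rule, the resulting cation is tertiary. The H–Cl bond breaks heterolytically, releasing Cl⁻.
After step 1 the species present is a tertiary carbocation.

tertiary carbocation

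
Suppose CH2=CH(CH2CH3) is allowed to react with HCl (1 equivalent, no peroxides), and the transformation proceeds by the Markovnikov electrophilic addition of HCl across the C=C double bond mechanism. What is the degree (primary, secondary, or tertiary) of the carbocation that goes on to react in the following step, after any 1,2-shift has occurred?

secondary

Step 1: The π electrons of the C=C bond attack a proton of HCl; Markovnikov addition places the new C–H on the less-substituted alkene carbon, so the positive charge ends up on the more-substituted carbon — a secondary carbocation. The H–Cl bond breaks heterolytically, releasing Cl⁻.
No single 1,2-shift to an adjacent carbon would give a more-substituted cation, so no rearrangement occurs.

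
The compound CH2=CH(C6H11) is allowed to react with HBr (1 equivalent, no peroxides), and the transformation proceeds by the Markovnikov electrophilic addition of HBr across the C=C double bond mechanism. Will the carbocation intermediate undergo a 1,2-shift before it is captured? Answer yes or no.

The first-formed carbocation is secondary.
The adjacent cyclohexyl carbon already bears 2 other carbon substituents and has a hydrogen to migrate; after a 1,2-hydride shift from that carbon the positive charge sits on a tertiary centre.
Tertiary is more stable than secondary, so the shift occurs.

yes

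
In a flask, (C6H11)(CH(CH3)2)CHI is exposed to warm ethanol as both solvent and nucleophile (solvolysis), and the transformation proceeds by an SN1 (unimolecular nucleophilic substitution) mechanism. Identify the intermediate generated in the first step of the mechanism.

Step 1: Rate-determining heterolysis of the C–I bond gives I⁻ and a secondary carbocation.
After step 1 the species present is a secondary carbocation.

secondary carbocation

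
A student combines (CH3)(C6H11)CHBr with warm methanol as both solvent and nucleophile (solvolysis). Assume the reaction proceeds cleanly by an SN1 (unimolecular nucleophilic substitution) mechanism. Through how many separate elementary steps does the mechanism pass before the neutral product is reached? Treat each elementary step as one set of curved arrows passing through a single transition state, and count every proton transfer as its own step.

Step 1: Rate-determining heterolysis of the C–Br bond gives Br⁻ and a secondary carbocation.
Step 2: A 1,2-hydride shift from the adjacent cyclohexyl carbon moves the positive charge from the secondary centre to an adjacent carbon, generating a more stable tertiary carbocation.
Step 3: CH3OH donates an oxygen lone pair into the empty p orbital of the cation, giving a protonated ether (an oxonium ion).
Step 4: Deprotonation of the oxonium oxygen by solvent methanol yields the neutral ether.
Total: 4 elementary steps.

4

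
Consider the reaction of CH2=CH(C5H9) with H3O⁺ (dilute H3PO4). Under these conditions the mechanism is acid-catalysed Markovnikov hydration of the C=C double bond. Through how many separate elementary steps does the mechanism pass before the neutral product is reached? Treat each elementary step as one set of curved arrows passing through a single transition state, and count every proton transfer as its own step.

Step 1: Protonation of the alkene by H3O⁺: the π bond acts as the nucleophile and picks up H⁺, giving the more stable (Markovnikov) secondary carbocation. H2O is released.
Step 2: Carbocation rearrangement: a 1,2-hydride shift from the adjacent cyclopentyl carbon converts the initially-formed secondary cation into the more stable tertiary cation.
Step 3: Nucleophilic capture of the cation by H2O produces the protonated alcohol (an oxonium ion).
Step 4: H2O removes a proton from the oxonium oxygen, regenerating H3O⁺ and giving the neutral alcohol.
Total: 4 elementary steps.

4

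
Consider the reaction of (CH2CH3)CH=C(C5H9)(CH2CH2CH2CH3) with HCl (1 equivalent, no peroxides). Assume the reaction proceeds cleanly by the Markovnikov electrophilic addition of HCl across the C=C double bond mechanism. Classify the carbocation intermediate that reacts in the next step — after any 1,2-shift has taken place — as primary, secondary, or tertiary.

Step 1: The π electrons of the C=C bond attack a proton of HCl; Markovnikov addition places the new C–H on the less-substituted alkene carbon, so the positive charge ends up on the more-substituted carbon — a tertiary carbocation. The H–Cl bond breaks heterolytically, releasing Cl⁻.
No single 1,2-shift to an adjacent carbon would give a more-substituted cation, so no rearrangement occurs.

tertiary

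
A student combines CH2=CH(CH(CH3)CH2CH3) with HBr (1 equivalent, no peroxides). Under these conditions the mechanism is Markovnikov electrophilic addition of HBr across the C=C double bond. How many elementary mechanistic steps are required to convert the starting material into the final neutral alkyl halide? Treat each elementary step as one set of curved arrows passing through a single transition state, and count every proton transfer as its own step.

Step 1: Protonation of the alkene by HBr: the π bond acts as the nucleophile and picks up H⁺, giving the more stable (Markovnikov) secondary carbocation. The H–Br bond breaks heterolytically, releasing Br⁻.
Step 2: Carbocation rearrangement: a 1,2-hydride shift from the adjacent sec-butyl carbon converts the initially-formed secondary cation into the more stable tertiary cation.
Step 3: Nucleophilic attack by Br⁻ on the carbocation completes the addition, giving R–Br.
Total: 3 elementary steps.

3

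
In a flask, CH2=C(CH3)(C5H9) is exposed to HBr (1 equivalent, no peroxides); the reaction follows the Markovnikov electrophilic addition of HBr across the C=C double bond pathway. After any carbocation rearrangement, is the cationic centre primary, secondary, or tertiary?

tertiary

Step 1: Protonation of the alkene by HBr: the π bond acts as the nucleophile and picks up H⁺, giving the more stable (Markovnikov) tertiary carbocation. The H–Br bond breaks heterolytically, releasing Br⁻.
No single 1,2-shift to an adjacent carbon would give a more-substituted cation, so no rearrangement occurs.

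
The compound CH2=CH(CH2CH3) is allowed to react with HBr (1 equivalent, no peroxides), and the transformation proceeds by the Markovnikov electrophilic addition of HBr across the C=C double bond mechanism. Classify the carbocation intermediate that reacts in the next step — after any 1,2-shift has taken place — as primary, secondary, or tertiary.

secondary

Step 1: Protonation of the alkene by HBr: the π bond acts as the nucleophile and picks up H⁺, giving the more stable (Markovnikov) secondary carbocation. The H–Br bond breaks heterolytically, releasing Br⁻.
No single 1,2-shift to an adjacent carbon would give a more-substituted cation, so no rearrangement occurs.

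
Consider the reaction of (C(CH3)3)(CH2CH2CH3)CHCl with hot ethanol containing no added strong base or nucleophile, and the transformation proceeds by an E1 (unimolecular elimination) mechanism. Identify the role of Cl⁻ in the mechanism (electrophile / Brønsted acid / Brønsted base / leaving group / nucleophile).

Step 1: The C–Cl bond breaks with both electrons going to the chloride; Cl⁻ leaves and a secondary carbocation remains.
Cl⁻ departs with both electrons of the breaking σ-bond — that is the definition of a leaving group.

leaving group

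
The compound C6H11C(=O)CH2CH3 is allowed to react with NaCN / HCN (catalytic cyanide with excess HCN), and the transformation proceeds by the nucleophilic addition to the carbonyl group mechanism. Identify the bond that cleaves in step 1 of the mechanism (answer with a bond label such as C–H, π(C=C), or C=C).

Step 1: CN⁻ attacks the sp² carbonyl carbon; the C=O π bond breaks and the electrons end up as a lone pair on the alkoxide oxygen of the tetrahedral intermediate.
The bond broken in this step is the π(C=O) bond.

π(C=O)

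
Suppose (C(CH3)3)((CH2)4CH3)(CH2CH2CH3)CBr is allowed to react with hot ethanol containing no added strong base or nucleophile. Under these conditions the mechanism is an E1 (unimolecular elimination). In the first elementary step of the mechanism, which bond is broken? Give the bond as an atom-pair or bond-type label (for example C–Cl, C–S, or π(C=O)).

C–Br

Step 1: Rate-determining heterolysis of the C–Br bond gives Br⁻ and a tertiary carbocation.
The bond broken in this step is the C–Br bond.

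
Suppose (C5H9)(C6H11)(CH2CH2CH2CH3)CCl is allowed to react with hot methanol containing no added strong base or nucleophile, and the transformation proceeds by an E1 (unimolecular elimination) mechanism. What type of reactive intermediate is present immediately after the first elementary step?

tertiary carbocation

Step 1: Rate-determining heterolysis of the C–Cl bond gives Cl⁻ and a tertiary carbocation.
After step 1 the species present is a tertiary carbocation.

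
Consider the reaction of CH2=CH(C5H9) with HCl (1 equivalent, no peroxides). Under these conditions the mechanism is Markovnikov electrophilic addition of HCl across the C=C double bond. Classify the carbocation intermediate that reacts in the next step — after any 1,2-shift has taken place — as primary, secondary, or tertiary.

Step 1: Protonation of the alkene by HCl: the π bond acts as the nucleophile and picks up H⁺, giving the more stable (Markovnikov) secondary carbocation. The H–Cl bond breaks heterolytically, releasing Cl⁻.
Step 2: A hydride (H with its bonding pair) migrates from the adjacent cyclopentyl carbon to the cationic centre — a 1,2-hydride shift — upgrading the secondary cation to a tertiary one.
The cation rearranges from secondary to tertiary via a 1,2-hydride shift from the adjacent cyclopentyl carbon; the tertiary cation is what reacts next.

tertiary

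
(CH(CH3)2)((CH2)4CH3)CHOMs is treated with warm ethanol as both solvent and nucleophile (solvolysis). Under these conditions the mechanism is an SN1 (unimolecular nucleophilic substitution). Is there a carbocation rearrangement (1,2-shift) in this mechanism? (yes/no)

yes

The first-formed carbocation is secondary.
The adjacent isopropyl carbon already bears 2 other carbon substituents and has a hydrogen to migrate; after a 1,2-hydride shift from that carbon the positive charge sits on a tertiary centre.
Tertiary is more stable than secondary, so the shift occurs.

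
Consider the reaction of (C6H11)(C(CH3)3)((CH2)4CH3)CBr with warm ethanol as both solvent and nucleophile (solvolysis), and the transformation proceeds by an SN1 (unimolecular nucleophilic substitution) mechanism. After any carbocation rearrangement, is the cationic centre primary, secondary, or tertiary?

Step 1: Unassisted departure of Br⁻ (taking the C–Br bonding pair) generates a tertiary carbocation.
No single 1,2-shift to an adjacent carbon would give a more-substituted cation, so no rearrangement occurs.

tertiary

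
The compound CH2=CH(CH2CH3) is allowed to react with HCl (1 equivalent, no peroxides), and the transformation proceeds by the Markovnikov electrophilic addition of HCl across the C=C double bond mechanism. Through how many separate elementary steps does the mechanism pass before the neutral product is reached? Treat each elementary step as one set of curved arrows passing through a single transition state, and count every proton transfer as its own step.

2

Step 1: Electrophilic addition begins with the π(C=C) electrons forming a bond to the proton of HCl. Following Markovnikov's rule, the resulting cation is secondary. The H–Cl bond breaks heterolytically, releasing Cl⁻.
(No 1,2-shift: no single shift to an adjacent carbon would give a more stable cation.)
Step 2: Cl⁻ captures the cation: a lone pair on Cl⁻ fills the empty p orbital, producing the alkyl halide product.
Total: 2 elementary steps.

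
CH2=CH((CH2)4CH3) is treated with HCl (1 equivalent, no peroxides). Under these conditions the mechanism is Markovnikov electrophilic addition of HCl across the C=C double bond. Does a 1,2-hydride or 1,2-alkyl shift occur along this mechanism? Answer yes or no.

The first-formed carbocation is secondary.
No single 1,2-shift to an adjacent carbon would produce a more-substituted cation than the one already present, so no rearrangement occurs.

no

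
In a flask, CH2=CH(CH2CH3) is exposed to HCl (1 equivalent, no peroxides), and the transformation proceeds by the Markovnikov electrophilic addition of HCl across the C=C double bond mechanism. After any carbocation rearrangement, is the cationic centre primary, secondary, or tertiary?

Step 1: The π electrons of the C=C bond attack a proton of HCl; Markovnikov addition places the new C–H on the less-substituted alkene carbon, so the positive charge ends up on the more-substituted carbon — a secondary carbocation. The H–Cl bond breaks heterolytically, releasing Cl⁻.
No single 1,2-shift to an adjacent carbon would give a more-substituted cation, so no rearrangement occurs.

secondary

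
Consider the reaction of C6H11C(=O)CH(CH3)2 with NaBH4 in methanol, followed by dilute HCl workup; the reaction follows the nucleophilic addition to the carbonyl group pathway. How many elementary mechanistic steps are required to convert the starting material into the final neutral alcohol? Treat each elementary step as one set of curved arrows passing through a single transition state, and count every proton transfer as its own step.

2

Step 1: H⁻ (delivered from BH4⁻) attacks the sp² carbonyl carbon; the C=O π bond breaks and the electrons end up as a lone pair on the alkoxide oxygen of the tetrahedral intermediate.
Step 2: Protonation of the alkoxide by dilute HCl workup furnishes an alcohol.
Total: 2 elementary steps.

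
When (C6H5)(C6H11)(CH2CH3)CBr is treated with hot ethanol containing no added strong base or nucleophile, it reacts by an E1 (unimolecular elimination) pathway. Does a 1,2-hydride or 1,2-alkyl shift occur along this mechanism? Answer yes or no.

no

The first-formed carbocation is tertiary.
No single 1,2-shift to an adjacent carbon would produce a more-substituted cation than the one already present, so no rearrangement occurs.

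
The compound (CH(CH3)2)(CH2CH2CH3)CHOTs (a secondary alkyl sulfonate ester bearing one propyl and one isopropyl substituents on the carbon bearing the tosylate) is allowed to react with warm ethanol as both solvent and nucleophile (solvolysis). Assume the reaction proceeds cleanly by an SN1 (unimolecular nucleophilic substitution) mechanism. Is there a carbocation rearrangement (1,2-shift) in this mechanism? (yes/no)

The first-formed carbocation is secondary.
The adjacent isopropyl carbon already bears 2 other carbon substituents and has a hydrogen to migrate; after a 1,2-hydride shift from that carbon the positive charge sits on a tertiary centre.
Tertiary is more stable than secondary, so the shift occurs.

yes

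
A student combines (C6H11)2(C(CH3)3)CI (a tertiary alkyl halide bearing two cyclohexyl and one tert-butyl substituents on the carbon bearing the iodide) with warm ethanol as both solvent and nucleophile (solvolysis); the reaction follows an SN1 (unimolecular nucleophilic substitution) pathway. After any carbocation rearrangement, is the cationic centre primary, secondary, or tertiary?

Step 1: Rate-determining heterolysis of the C–I bond gives I⁻ and a tertiary carbocation.
No single 1,2-shift to an adjacent carbon would give a more-substituted cation, so no rearrangement occurs.

tertiary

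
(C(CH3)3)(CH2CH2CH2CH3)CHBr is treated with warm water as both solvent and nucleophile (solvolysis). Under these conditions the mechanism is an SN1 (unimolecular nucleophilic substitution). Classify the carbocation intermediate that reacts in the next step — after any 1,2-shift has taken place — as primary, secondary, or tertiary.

tertiary

Step 1: Rate-determining heterolysis of the C–Br bond gives Br⁻ and a secondary carbocation.
Step 2: A 1,2-methyl shift from the adjacent tert-butyl carbon moves the positive charge from the secondary centre to an adjacent carbon, generating a more stable tertiary carbocation.
The cation rearranges from secondary to tertiary via a 1,2-methyl shift from the adjacent tert-butyl carbon; the tertiary cation is what reacts next.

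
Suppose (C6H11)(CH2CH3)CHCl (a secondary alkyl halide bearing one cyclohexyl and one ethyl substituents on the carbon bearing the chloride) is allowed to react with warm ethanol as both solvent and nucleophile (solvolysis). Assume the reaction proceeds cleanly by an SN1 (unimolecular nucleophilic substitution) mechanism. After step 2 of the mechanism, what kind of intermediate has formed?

tertiary carbocation

Step 1: Ionisation: the C–Cl σ-bond cleaves heterolytically; both bonding electrons depart with Cl⁻, leaving a secondary carbocation at the α-carbon.
Step 2: Carbocation rearrangement: a 1,2-hydride shift from the adjacent cyclohexyl carbon converts the initially-formed secondary cation into the more stable tertiary cation.
After step 2 the species present is a tertiary carbocation.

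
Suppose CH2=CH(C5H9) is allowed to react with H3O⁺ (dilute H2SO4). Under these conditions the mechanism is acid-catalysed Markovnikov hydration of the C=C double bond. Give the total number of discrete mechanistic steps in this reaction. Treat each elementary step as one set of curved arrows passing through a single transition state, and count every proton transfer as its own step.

4

Step 1: Protonation of the alkene by H3O⁺: the π bond acts as the nucleophile and picks up H⁺, giving the more stable (Markovnikov) secondary carbocation. H2O is released.
Step 2: A 1,2-hydride shift from the adjacent cyclopentyl carbon moves the positive charge from the secondary centre to an adjacent carbon, generating a more stable tertiary carbocation.
Step 3: A lone pair on the oxygen of H2O attacks the carbocation, forming a C–O bond and an oxonium ion (a protonated alcohol).
Step 4: Proton transfer from the O–H of the oxonium ion to H2O completes the catalytic cycle and yields the alcohol.
Total: 4 elementary steps.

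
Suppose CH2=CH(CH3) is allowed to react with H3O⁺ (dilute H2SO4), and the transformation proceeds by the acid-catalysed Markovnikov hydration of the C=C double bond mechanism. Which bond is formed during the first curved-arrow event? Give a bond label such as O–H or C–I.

Step 1: The π electrons of the C=C bond attack a proton of H3O⁺; Markovnikov addition places the new C–H on the less-substituted alkene carbon, so the positive charge ends up on the more-substituted carbon — a secondary carbocation. H2O is released.
The bond formed in this step is the C–H bond.

C–H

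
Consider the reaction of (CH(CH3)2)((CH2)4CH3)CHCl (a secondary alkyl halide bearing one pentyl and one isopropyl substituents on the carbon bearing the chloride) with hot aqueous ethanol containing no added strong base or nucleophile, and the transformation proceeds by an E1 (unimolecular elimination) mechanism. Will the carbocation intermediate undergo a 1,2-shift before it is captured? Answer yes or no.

yes

The first-formed carbocation is secondary.
The adjacent isopropyl carbon already bears 2 other carbon substituents and has a hydrogen to migrate; after a 1,2-hydride shift from that carbon the positive charge sits on a tertiary centre.
Tertiary is more stable than secondary, so the shift occurs.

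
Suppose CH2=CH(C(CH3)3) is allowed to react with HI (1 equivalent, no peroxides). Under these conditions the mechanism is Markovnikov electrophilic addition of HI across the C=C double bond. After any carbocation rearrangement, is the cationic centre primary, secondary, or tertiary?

Step 1: Electrophilic addition begins with the π(C=C) electrons forming a bond to the proton of HI. Following Markovnikov's rule, the resulting cation is secondary. The H–I bond breaks heterolytically, releasing I⁻.
Step 2: A methyl group with its bonding pair migrates from the adjacent tert-butyl carbon to the cationic centre — a 1,2-methyl shift — upgrading the secondary cation to a tertiary one.
The cation rearranges from secondary to tertiary via a 1,2-methyl shift from the adjacent tert-butyl carbon; the tertiary cation is what reacts next.

tertiary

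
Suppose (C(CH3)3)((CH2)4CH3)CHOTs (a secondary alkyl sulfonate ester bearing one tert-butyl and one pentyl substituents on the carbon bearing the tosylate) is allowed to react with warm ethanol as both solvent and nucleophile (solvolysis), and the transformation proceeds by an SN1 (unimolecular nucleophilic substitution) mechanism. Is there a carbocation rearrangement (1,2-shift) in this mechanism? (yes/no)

The first-formed carbocation is secondary.
The adjacent tert-butyl carbon has no hydrogen but bears methyl groups; migration of one methyl with its bonding pair (a 1,2-methyl shift) places the charge on a tertiary centre.
Tertiary is more stable than secondary, so the shift occurs.

yes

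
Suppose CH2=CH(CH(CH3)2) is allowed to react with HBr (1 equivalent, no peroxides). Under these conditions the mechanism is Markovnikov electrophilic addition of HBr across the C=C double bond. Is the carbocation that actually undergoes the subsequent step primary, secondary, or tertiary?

Step 1: The π electrons of the C=C bond attack a proton of HBr; Markovnikov addition places the new C–H on the less-substituted alkene carbon, so the positive charge ends up on the more-substituted carbon — a secondary carbocation. The H–Br bond breaks heterolytically, releasing Br⁻.
Step 2: A 1,2-hydride shift from the adjacent isopropyl carbon moves the positive charge from the secondary centre to an adjacent carbon, generating a more stable tertiary carbocation.
The cation rearranges from secondary to tertiary via a 1,2-hydride shift from the adjacent isopropyl carbon; the tertiary cation is what reacts next.

tertiary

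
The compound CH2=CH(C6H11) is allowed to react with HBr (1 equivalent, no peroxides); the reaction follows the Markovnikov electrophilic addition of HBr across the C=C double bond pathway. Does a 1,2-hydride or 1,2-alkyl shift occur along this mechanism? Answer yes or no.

yes

The first-formed carbocation is secondary.
The adjacent cyclohexyl carbon already bears 2 other carbon substituents and has a hydrogen to migrate; after a 1,2-hydride shift from that carbon the positive charge sits on a tertiary centre.
Tertiary is more stable than secondary, so the shift occurs.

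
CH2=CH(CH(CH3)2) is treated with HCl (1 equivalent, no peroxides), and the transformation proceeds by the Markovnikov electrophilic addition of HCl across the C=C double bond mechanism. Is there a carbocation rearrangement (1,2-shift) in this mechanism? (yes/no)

yes

The first-formed carbocation is secondary.
The adjacent isopropyl carbon already bears 2 other carbon substituents and has a hydrogen to migrate; after a 1,2-hydride shift from that carbon the positive charge sits on a tertiary centre.
Tertiary is more stable than secondary, so the shift occurs.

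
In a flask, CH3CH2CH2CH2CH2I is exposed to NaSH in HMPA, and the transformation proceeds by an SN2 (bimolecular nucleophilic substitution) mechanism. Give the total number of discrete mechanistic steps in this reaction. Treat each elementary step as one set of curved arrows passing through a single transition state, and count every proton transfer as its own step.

Step 1: The hydrosulfide nucleophile donates a lone pair from S to the α-carbon in a backside attack; simultaneously the C–I σ-bond breaks and both of its electrons leave with I⁻. One concerted step with inversion of configuration.
Total: 1 elementary step.

1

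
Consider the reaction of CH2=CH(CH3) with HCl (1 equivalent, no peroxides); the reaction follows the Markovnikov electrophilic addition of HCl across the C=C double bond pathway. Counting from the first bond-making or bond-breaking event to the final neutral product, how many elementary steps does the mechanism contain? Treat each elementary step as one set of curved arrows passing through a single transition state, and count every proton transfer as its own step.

Step 1: Electrophilic addition begins with the π(C=C) electrons forming a bond to the proton of HCl. Following Markovnikov's rule, the resulting cation is secondary. The H–Cl bond breaks heterolytically, releasing Cl⁻.
(No 1,2-shift: no single shift to an adjacent carbon would give a more stable cation.)
Step 2: Cl⁻ captures the cation: a lone pair on Cl⁻ fills the empty p orbital, producing the alkyl halide product.
Total: 2 elementary steps.

2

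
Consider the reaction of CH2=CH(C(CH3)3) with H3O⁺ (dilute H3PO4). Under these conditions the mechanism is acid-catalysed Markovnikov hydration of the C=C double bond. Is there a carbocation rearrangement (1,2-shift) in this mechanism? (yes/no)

yes

The first-formed carbocation is secondary.
The adjacent tert-butyl carbon has no hydrogen but bears methyl groups; migration of one methyl with its bonding pair (a 1,2-methyl shift) places the charge on a tertiary centre.
Tertiary is more stable than secondary, so the shift occurs.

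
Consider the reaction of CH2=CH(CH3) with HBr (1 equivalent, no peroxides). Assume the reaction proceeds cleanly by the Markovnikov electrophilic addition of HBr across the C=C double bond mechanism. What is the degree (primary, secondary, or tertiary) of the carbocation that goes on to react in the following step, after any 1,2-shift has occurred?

Step 1: The π electrons of the C=C bond attack a proton of HBr; Markovnikov addition places the new C–H on the less-substituted alkene carbon, so the positive charge ends up on the more-substituted carbon — a secondary carbocation. The H–Br bond breaks heterolytically, releasing Br⁻.
No single 1,2-shift to an adjacent carbon would give a more-substituted cation, so no rearrangement occurs.

secondary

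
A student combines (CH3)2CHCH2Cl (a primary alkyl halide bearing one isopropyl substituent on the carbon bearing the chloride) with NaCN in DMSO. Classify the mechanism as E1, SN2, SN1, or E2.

Conditions: a primary substrate with a strong nucleophile in the polar aprotic solvent DMSO.
These conditions are the textbook signature of the SN2 pathway.
An unhindered substrate with a strong nucleophile in a polar aprotic solvent favours one-step backside displacement.

SN2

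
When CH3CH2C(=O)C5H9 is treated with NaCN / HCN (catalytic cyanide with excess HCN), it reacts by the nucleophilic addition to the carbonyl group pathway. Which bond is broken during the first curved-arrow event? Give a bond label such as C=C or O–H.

Step 1: Nucleophilic addition: CN⁻ adds to the carbonyl carbon, pushing the π(C=O) electron pair onto oxygen and giving a tetrahedral alkoxide.
The bond broken in this step is the π(C=O) bond.

π(C=O)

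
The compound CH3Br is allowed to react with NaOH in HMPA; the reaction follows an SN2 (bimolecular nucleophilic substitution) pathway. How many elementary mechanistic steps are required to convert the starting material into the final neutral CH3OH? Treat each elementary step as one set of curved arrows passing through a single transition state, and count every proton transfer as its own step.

Step 1: The hydroxide nucleophile donates a lone pair from O to the α-carbon in a backside attack; simultaneously the C–Br σ-bond breaks and both of its electrons leave with Br⁻. One concerted step with inversion of configuration.
Total: 1 elementary step.

1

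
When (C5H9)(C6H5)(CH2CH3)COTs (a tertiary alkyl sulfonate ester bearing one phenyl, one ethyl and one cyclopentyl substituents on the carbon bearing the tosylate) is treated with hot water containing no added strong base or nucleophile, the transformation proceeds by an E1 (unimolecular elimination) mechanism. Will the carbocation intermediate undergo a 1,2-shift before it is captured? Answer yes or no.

no

The first-formed carbocation is tertiary.
No single 1,2-shift to an adjacent carbon would produce a more-substituted cation than the one already present, so no rearrangement occurs.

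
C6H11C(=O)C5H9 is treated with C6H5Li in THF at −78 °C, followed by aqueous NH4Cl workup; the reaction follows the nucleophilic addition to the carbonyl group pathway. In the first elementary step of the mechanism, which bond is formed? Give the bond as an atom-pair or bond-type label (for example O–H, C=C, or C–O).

Step 1: the carbanion-like carbon of C6H5Li attacks the sp² carbonyl carbon; the C=O π bond breaks and the electrons end up as a lone pair on the alkoxide oxygen of the tetrahedral intermediate.
The bond formed in this step is the C–C bond.

C–C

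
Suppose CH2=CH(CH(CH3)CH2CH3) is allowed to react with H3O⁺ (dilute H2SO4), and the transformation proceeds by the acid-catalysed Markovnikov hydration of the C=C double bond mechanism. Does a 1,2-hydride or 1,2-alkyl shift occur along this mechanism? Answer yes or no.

yes

The first-formed carbocation is secondary.
The adjacent sec-butyl carbon already bears 2 other carbon substituents and has a hydrogen to migrate; after a 1,2-hydride shift from that carbon the positive charge sits on a tertiary centre.
Tertiary is more stable than secondary, so the shift occurs.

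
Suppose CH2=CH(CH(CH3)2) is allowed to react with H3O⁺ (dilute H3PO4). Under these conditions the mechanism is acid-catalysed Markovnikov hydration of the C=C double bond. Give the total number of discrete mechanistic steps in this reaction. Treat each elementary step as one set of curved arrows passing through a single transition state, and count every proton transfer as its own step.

4

Step 1: Protonation of the alkene by H3O⁺: the π bond acts as the nucleophile and picks up H⁺, giving the more stable (Markovnikov) secondary carbocation. H2O is released.
Step 2: A 1,2-hydride shift from the adjacent isopropyl carbon moves the positive charge from the secondary centre to an adjacent carbon, generating a more stable tertiary carbocation.
Step 3: Water acts as the nucleophile: an oxygen lone pair bonds to the cationic carbon, giving an oxonium-ion intermediate.
Step 4: Deprotonation of the oxonium ion by a water molecule delivers the neutral alcohol and regenerates the acid catalyst.
Total: 4 elementary steps.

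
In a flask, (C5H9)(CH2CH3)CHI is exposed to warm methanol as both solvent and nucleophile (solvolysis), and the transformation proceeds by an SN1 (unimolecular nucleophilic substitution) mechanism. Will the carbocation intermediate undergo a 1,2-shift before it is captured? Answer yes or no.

yes

The first-formed carbocation is secondary.
The adjacent cyclopentyl carbon already bears 2 other carbon substituents and has a hydrogen to migrate; after a 1,2-hydride shift from that carbon the positive charge sits on a tertiary centre.
Tertiary is more stable than secondary, so the shift occurs.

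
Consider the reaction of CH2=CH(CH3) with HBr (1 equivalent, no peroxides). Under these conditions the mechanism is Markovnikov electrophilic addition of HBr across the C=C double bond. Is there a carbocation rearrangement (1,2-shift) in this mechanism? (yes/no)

no

The first-formed carbocation is secondary.
No single 1,2-shift to an adjacent carbon would produce a more-substituted cation than the one already present, so no rearrangement occurs.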